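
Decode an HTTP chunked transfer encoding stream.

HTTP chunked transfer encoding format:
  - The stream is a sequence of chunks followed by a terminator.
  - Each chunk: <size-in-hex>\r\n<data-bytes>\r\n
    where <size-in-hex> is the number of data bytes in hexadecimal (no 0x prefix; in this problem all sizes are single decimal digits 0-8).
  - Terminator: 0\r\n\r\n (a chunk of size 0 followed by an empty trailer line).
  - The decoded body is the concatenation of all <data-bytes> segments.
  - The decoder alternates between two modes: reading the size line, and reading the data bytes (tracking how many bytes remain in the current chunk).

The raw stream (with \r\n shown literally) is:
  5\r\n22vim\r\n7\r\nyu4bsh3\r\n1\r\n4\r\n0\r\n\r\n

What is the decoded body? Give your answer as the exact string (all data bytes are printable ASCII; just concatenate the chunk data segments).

Answer: 22vimyu4bsh34

Derivation:
Chunk 1: stream[0..1]='5' size=0x5=5, data at stream[3..8]='22vim' -> body[0..5], body so far='22vim'
Chunk 2: stream[10..11]='7' size=0x7=7, data at stream[13..20]='yu4bsh3' -> body[5..12], body so far='22vimyu4bsh3'
Chunk 3: stream[22..23]='1' size=0x1=1, data at stream[25..26]='4' -> body[12..13], body so far='22vimyu4bsh34'
Chunk 4: stream[28..29]='0' size=0 (terminator). Final body='22vimyu4bsh34' (13 bytes)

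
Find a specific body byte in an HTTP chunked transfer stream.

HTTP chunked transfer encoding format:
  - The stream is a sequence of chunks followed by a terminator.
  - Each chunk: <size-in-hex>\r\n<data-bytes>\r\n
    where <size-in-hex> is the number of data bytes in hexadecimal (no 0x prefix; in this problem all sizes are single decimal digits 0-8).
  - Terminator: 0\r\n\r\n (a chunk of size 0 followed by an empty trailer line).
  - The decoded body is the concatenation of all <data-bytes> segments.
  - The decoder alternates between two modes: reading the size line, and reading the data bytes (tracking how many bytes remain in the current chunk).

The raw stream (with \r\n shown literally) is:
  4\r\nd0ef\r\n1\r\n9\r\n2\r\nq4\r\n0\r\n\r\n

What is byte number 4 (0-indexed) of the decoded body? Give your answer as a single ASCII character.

Chunk 1: stream[0..1]='4' size=0x4=4, data at stream[3..7]='d0ef' -> body[0..4], body so far='d0ef'
Chunk 2: stream[9..10]='1' size=0x1=1, data at stream[12..13]='9' -> body[4..5], body so far='d0ef9'
Chunk 3: stream[15..16]='2' size=0x2=2, data at stream[18..20]='q4' -> body[5..7], body so far='d0ef9q4'
Chunk 4: stream[22..23]='0' size=0 (terminator). Final body='d0ef9q4' (7 bytes)
Body byte 4 = '9'

Answer: 9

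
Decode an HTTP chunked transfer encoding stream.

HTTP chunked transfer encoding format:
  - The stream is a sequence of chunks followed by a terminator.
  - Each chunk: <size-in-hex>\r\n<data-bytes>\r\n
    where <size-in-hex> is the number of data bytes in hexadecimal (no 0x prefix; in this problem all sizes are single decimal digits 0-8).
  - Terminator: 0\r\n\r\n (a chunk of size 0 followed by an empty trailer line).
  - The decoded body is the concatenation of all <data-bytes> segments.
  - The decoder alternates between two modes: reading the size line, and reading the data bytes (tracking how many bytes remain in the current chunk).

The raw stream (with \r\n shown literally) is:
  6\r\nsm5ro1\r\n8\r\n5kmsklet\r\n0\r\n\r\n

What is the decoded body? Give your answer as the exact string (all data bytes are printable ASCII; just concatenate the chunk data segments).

Answer: sm5ro15kmsklet

Derivation:
Chunk 1: stream[0..1]='6' size=0x6=6, data at stream[3..9]='sm5ro1' -> body[0..6], body so far='sm5ro1'
Chunk 2: stream[11..12]='8' size=0x8=8, data at stream[14..22]='5kmsklet' -> body[6..14], body so far='sm5ro15kmsklet'
Chunk 3: stream[24..25]='0' size=0 (terminator). Final body='sm5ro15kmsklet' (14 bytes)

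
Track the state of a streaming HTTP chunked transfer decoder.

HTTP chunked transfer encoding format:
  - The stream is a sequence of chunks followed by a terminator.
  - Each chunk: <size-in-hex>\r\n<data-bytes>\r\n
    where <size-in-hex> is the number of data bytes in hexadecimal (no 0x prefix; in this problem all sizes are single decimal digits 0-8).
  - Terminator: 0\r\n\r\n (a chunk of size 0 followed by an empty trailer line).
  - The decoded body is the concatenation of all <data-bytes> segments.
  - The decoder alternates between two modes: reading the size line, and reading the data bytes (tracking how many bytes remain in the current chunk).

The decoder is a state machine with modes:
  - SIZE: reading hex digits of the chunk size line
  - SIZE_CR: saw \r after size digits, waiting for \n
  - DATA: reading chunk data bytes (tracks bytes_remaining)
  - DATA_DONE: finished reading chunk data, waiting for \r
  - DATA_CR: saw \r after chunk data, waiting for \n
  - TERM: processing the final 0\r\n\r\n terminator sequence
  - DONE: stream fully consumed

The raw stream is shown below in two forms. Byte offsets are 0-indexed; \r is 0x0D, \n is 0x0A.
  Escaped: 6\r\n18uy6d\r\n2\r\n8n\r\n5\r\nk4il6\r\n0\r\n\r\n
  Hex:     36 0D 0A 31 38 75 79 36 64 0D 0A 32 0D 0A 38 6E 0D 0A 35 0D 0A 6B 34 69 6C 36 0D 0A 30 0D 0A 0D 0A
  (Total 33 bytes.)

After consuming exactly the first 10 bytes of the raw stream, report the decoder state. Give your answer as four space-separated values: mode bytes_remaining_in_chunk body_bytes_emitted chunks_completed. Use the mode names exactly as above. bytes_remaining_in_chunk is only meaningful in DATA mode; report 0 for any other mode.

Answer: DATA_CR 0 6 0

Derivation:
Byte 0 = '6': mode=SIZE remaining=0 emitted=0 chunks_done=0
Byte 1 = 0x0D: mode=SIZE_CR remaining=0 emitted=0 chunks_done=0
Byte 2 = 0x0A: mode=DATA remaining=6 emitted=0 chunks_done=0
Byte 3 = '1': mode=DATA remaining=5 emitted=1 chunks_done=0
Byte 4 = '8': mode=DATA remaining=4 emitted=2 chunks_done=0
Byte 5 = 'u': mode=DATA remaining=3 emitted=3 chunks_done=0
Byte 6 = 'y': mode=DATA remaining=2 emitted=4 chunks_done=0
Byte 7 = '6': mode=DATA remaining=1 emitted=5 chunks_done=0
Byte 8 = 'd': mode=DATA_DONE remaining=0 emitted=6 chunks_done=0
Byte 9 = 0x0D: mode=DATA_CR remaining=0 emitted=6 chunks_done=0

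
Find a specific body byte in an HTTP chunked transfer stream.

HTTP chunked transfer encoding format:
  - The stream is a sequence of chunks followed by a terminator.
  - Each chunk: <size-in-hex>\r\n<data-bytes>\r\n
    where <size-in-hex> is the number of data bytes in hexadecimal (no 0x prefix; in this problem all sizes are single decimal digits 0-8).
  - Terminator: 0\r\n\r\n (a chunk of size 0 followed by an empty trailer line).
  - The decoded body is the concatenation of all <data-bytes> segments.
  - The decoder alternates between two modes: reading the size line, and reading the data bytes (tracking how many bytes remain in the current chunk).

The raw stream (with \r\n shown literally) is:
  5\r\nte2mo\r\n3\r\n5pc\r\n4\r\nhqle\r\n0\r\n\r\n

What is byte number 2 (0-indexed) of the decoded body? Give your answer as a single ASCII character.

Answer: 2

Derivation:
Chunk 1: stream[0..1]='5' size=0x5=5, data at stream[3..8]='te2mo' -> body[0..5], body so far='te2mo'
Chunk 2: stream[10..11]='3' size=0x3=3, data at stream[13..16]='5pc' -> body[5..8], body so far='te2mo5pc'
Chunk 3: stream[18..19]='4' size=0x4=4, data at stream[21..25]='hqle' -> body[8..12], body so far='te2mo5pchqle'
Chunk 4: stream[27..28]='0' size=0 (terminator). Final body='te2mo5pchqle' (12 bytes)
Body byte 2 = '2'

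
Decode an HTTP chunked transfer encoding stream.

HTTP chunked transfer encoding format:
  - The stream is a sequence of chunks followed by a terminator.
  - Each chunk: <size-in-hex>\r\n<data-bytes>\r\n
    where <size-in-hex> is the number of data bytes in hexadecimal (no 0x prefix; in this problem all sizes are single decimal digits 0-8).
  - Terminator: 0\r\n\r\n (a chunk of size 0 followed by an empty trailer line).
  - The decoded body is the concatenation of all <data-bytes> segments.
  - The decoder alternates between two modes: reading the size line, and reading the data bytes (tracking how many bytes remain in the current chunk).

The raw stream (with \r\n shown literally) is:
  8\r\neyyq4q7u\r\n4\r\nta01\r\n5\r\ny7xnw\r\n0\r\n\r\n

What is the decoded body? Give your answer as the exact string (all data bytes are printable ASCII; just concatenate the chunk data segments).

Answer: eyyq4q7uta01y7xnw

Derivation:
Chunk 1: stream[0..1]='8' size=0x8=8, data at stream[3..11]='eyyq4q7u' -> body[0..8], body so far='eyyq4q7u'
Chunk 2: stream[13..14]='4' size=0x4=4, data at stream[16..20]='ta01' -> body[8..12], body so far='eyyq4q7uta01'
Chunk 3: stream[22..23]='5' size=0x5=5, data at stream[25..30]='y7xnw' -> body[12..17], body so far='eyyq4q7uta01y7xnw'
Chunk 4: stream[32..33]='0' size=0 (terminator). Final body='eyyq4q7uta01y7xnw' (17 bytes)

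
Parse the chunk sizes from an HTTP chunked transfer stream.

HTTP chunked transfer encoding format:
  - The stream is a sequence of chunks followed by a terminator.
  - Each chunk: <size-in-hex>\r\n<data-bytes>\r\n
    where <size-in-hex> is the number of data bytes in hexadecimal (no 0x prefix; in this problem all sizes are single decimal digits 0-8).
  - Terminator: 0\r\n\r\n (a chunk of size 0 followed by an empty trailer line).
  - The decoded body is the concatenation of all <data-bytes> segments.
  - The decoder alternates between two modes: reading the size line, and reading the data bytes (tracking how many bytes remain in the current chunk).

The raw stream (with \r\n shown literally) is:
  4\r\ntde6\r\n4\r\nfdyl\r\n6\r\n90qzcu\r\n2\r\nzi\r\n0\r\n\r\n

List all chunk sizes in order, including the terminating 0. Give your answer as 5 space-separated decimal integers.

Chunk 1: stream[0..1]='4' size=0x4=4, data at stream[3..7]='tde6' -> body[0..4], body so far='tde6'
Chunk 2: stream[9..10]='4' size=0x4=4, data at stream[12..16]='fdyl' -> body[4..8], body so far='tde6fdyl'
Chunk 3: stream[18..19]='6' size=0x6=6, data at stream[21..27]='90qzcu' -> body[8..14], body so far='tde6fdyl90qzcu'
Chunk 4: stream[29..30]='2' size=0x2=2, data at stream[32..34]='zi' -> body[14..16], body so far='tde6fdyl90qzcuzi'
Chunk 5: stream[36..37]='0' size=0 (terminator). Final body='tde6fdyl90qzcuzi' (16 bytes)

Answer: 4 4 6 2 0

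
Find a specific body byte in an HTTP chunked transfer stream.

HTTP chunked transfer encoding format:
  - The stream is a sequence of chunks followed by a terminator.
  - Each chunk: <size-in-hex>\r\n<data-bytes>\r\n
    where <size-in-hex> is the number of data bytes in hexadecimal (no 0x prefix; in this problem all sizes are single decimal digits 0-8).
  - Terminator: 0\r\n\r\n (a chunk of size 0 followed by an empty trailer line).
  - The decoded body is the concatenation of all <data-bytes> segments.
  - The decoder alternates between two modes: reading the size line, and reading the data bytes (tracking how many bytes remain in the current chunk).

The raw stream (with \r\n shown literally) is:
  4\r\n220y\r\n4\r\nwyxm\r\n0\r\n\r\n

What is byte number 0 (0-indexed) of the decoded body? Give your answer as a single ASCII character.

Chunk 1: stream[0..1]='4' size=0x4=4, data at stream[3..7]='220y' -> body[0..4], body so far='220y'
Chunk 2: stream[9..10]='4' size=0x4=4, data at stream[12..16]='wyxm' -> body[4..8], body so far='220ywyxm'
Chunk 3: stream[18..19]='0' size=0 (terminator). Final body='220ywyxm' (8 bytes)
Body byte 0 = '2'

Answer: 2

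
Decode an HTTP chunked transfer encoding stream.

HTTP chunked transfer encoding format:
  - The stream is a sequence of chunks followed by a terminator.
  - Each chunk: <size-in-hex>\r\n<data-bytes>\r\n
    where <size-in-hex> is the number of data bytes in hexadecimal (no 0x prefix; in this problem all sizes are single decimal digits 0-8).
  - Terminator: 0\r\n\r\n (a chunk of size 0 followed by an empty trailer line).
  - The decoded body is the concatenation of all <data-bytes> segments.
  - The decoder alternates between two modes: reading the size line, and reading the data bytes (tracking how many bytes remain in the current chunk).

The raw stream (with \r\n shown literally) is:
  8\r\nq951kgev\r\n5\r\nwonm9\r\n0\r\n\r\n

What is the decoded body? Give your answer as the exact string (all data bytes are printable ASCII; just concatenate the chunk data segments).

Chunk 1: stream[0..1]='8' size=0x8=8, data at stream[3..11]='q951kgev' -> body[0..8], body so far='q951kgev'
Chunk 2: stream[13..14]='5' size=0x5=5, data at stream[16..21]='wonm9' -> body[8..13], body so far='q951kgevwonm9'
Chunk 3: stream[23..24]='0' size=0 (terminator). Final body='q951kgevwonm9' (13 bytes)

Answer: q951kgevwonm9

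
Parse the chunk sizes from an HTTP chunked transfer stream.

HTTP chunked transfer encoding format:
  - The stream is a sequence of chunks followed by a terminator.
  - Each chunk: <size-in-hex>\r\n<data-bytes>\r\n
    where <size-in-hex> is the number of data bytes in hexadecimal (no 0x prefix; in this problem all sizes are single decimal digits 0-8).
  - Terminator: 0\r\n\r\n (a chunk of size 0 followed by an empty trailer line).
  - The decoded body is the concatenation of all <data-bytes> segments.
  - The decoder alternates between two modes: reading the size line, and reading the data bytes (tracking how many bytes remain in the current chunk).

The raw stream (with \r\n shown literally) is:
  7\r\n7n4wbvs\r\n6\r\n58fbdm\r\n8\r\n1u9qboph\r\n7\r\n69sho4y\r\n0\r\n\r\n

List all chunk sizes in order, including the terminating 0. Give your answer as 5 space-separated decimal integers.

Chunk 1: stream[0..1]='7' size=0x7=7, data at stream[3..10]='7n4wbvs' -> body[0..7], body so far='7n4wbvs'
Chunk 2: stream[12..13]='6' size=0x6=6, data at stream[15..21]='58fbdm' -> body[7..13], body so far='7n4wbvs58fbdm'
Chunk 3: stream[23..24]='8' size=0x8=8, data at stream[26..34]='1u9qboph' -> body[13..21], body so far='7n4wbvs58fbdm1u9qboph'
Chunk 4: stream[36..37]='7' size=0x7=7, data at stream[39..46]='69sho4y' -> body[21..28], body so far='7n4wbvs58fbdm1u9qboph69sho4y'
Chunk 5: stream[48..49]='0' size=0 (terminator). Final body='7n4wbvs58fbdm1u9qboph69sho4y' (28 bytes)

Answer: 7 6 8 7 0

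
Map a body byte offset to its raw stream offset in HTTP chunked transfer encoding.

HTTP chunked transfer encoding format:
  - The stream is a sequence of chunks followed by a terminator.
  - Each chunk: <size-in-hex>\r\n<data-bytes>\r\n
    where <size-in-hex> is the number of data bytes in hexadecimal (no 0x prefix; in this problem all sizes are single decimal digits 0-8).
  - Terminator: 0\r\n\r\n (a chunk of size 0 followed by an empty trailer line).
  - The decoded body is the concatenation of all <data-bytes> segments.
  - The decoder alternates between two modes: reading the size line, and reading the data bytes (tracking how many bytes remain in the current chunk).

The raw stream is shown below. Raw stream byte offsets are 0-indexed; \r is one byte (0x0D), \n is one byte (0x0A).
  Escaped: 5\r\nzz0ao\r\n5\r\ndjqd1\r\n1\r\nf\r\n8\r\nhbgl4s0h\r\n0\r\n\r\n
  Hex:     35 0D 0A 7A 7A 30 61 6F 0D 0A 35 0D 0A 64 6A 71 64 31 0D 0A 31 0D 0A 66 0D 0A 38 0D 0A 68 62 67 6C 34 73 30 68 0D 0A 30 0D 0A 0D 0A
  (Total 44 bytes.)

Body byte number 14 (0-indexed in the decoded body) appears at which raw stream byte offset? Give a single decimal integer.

Answer: 32

Derivation:
Chunk 1: stream[0..1]='5' size=0x5=5, data at stream[3..8]='zz0ao' -> body[0..5], body so far='zz0ao'
Chunk 2: stream[10..11]='5' size=0x5=5, data at stream[13..18]='djqd1' -> body[5..10], body so far='zz0aodjqd1'
Chunk 3: stream[20..21]='1' size=0x1=1, data at stream[23..24]='f' -> body[10..11], body so far='zz0aodjqd1f'
Chunk 4: stream[26..27]='8' size=0x8=8, data at stream[29..37]='hbgl4s0h' -> body[11..19], body so far='zz0aodjqd1fhbgl4s0h'
Chunk 5: stream[39..40]='0' size=0 (terminator). Final body='zz0aodjqd1fhbgl4s0h' (19 bytes)
Body byte 14 at stream offset 32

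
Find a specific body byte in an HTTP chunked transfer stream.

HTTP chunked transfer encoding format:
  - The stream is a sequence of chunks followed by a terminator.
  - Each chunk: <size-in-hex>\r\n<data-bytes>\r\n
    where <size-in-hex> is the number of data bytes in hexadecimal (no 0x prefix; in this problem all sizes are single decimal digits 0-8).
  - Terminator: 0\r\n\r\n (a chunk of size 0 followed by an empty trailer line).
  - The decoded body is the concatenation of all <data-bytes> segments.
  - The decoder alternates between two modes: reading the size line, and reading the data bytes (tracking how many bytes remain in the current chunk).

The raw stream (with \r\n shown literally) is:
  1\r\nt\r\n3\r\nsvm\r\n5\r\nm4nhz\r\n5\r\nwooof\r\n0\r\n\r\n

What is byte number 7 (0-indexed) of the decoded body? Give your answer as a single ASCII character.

Chunk 1: stream[0..1]='1' size=0x1=1, data at stream[3..4]='t' -> body[0..1], body so far='t'
Chunk 2: stream[6..7]='3' size=0x3=3, data at stream[9..12]='svm' -> body[1..4], body so far='tsvm'
Chunk 3: stream[14..15]='5' size=0x5=5, data at stream[17..22]='m4nhz' -> body[4..9], body so far='tsvmm4nhz'
Chunk 4: stream[24..25]='5' size=0x5=5, data at stream[27..32]='wooof' -> body[9..14], body so far='tsvmm4nhzwooof'
Chunk 5: stream[34..35]='0' size=0 (terminator). Final body='tsvmm4nhzwooof' (14 bytes)
Body byte 7 = 'h'

Answer: h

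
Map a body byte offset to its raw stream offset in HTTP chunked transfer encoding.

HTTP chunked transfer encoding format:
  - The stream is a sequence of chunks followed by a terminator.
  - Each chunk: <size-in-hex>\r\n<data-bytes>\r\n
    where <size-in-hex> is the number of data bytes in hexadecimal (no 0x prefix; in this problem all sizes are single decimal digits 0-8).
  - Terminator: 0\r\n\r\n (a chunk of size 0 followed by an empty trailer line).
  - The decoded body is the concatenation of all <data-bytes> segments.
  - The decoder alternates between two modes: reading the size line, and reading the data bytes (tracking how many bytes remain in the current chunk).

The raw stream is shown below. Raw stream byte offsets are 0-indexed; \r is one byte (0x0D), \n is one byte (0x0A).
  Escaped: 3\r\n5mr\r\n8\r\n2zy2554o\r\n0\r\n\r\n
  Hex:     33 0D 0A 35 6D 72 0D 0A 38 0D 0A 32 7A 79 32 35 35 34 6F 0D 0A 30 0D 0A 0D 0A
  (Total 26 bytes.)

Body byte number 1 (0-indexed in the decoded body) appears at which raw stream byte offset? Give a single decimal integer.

Chunk 1: stream[0..1]='3' size=0x3=3, data at stream[3..6]='5mr' -> body[0..3], body so far='5mr'
Chunk 2: stream[8..9]='8' size=0x8=8, data at stream[11..19]='2zy2554o' -> body[3..11], body so far='5mr2zy2554o'
Chunk 3: stream[21..22]='0' size=0 (terminator). Final body='5mr2zy2554o' (11 bytes)
Body byte 1 at stream offset 4

Answer: 4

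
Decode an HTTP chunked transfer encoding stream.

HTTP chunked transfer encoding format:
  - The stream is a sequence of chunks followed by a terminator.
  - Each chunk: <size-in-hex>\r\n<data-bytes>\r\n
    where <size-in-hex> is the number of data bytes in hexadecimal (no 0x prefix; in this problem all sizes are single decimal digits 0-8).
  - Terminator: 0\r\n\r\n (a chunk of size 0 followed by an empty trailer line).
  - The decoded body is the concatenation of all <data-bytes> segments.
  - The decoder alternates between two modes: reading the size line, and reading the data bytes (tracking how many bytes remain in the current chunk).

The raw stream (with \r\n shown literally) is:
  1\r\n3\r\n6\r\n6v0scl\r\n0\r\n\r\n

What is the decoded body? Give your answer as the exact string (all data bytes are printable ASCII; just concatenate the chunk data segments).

Chunk 1: stream[0..1]='1' size=0x1=1, data at stream[3..4]='3' -> body[0..1], body so far='3'
Chunk 2: stream[6..7]='6' size=0x6=6, data at stream[9..15]='6v0scl' -> body[1..7], body so far='36v0scl'
Chunk 3: stream[17..18]='0' size=0 (terminator). Final body='36v0scl' (7 bytes)

Answer: 36v0scl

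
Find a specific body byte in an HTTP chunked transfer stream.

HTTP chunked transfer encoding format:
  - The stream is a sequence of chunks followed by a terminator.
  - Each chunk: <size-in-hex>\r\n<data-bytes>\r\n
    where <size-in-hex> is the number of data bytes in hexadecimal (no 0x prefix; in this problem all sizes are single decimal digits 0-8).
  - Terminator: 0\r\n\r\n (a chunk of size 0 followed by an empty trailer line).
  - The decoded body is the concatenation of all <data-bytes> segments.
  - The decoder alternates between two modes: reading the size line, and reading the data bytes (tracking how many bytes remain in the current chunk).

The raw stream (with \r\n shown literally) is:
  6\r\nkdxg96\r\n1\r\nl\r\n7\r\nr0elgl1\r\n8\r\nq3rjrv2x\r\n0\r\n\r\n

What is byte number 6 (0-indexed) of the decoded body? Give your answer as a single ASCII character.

Answer: l

Derivation:
Chunk 1: stream[0..1]='6' size=0x6=6, data at stream[3..9]='kdxg96' -> body[0..6], body so far='kdxg96'
Chunk 2: stream[11..12]='1' size=0x1=1, data at stream[14..15]='l' -> body[6..7], body so far='kdxg96l'
Chunk 3: stream[17..18]='7' size=0x7=7, data at stream[20..27]='r0elgl1' -> body[7..14], body so far='kdxg96lr0elgl1'
Chunk 4: stream[29..30]='8' size=0x8=8, data at stream[32..40]='q3rjrv2x' -> body[14..22], body so far='kdxg96lr0elgl1q3rjrv2x'
Chunk 5: stream[42..43]='0' size=0 (terminator). Final body='kdxg96lr0elgl1q3rjrv2x' (22 bytes)
Body byte 6 = 'l'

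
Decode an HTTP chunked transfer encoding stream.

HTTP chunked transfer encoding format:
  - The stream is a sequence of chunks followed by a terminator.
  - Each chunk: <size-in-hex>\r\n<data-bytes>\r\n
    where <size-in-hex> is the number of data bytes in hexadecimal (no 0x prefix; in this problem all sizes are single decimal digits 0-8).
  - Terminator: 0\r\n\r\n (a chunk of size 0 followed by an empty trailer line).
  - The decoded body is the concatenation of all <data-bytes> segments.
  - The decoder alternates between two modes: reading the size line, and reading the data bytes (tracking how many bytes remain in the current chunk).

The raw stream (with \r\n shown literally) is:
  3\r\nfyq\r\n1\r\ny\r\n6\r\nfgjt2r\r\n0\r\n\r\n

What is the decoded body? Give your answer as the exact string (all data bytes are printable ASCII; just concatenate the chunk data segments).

Answer: fyqyfgjt2r

Derivation:
Chunk 1: stream[0..1]='3' size=0x3=3, data at stream[3..6]='fyq' -> body[0..3], body so far='fyq'
Chunk 2: stream[8..9]='1' size=0x1=1, data at stream[11..12]='y' -> body[3..4], body so far='fyqy'
Chunk 3: stream[14..15]='6' size=0x6=6, data at stream[17..23]='fgjt2r' -> body[4..10], body so far='fyqyfgjt2r'
Chunk 4: stream[25..26]='0' size=0 (terminator). Final body='fyqyfgjt2r' (10 bytes)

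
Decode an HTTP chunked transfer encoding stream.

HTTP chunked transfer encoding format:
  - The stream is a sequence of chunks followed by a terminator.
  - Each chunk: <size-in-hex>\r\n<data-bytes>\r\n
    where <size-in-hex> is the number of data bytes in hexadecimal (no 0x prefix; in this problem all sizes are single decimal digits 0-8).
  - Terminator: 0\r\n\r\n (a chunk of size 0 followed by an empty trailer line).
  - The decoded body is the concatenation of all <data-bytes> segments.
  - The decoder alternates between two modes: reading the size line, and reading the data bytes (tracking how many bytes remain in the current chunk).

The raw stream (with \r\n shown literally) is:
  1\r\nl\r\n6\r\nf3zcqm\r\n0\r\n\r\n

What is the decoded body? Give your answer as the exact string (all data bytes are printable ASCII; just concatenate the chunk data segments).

Answer: lf3zcqm

Derivation:
Chunk 1: stream[0..1]='1' size=0x1=1, data at stream[3..4]='l' -> body[0..1], body so far='l'
Chunk 2: stream[6..7]='6' size=0x6=6, data at stream[9..15]='f3zcqm' -> body[1..7], body so far='lf3zcqm'
Chunk 3: stream[17..18]='0' size=0 (terminator). Final body='lf3zcqm' (7 bytes)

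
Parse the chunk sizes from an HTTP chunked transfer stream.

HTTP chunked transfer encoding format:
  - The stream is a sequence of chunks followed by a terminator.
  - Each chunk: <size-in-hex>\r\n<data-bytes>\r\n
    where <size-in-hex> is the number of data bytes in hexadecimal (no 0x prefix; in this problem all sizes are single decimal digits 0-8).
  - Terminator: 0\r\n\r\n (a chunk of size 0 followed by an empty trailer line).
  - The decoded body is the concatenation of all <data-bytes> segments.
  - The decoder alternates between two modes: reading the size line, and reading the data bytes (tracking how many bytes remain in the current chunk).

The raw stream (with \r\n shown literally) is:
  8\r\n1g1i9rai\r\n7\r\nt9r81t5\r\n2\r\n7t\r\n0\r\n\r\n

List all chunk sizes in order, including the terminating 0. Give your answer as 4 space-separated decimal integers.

Chunk 1: stream[0..1]='8' size=0x8=8, data at stream[3..11]='1g1i9rai' -> body[0..8], body so far='1g1i9rai'
Chunk 2: stream[13..14]='7' size=0x7=7, data at stream[16..23]='t9r81t5' -> body[8..15], body so far='1g1i9rait9r81t5'
Chunk 3: stream[25..26]='2' size=0x2=2, data at stream[28..30]='7t' -> body[15..17], body so far='1g1i9rait9r81t57t'
Chunk 4: stream[32..33]='0' size=0 (terminator). Final body='1g1i9rait9r81t57t' (17 bytes)

Answer: 8 7 2 0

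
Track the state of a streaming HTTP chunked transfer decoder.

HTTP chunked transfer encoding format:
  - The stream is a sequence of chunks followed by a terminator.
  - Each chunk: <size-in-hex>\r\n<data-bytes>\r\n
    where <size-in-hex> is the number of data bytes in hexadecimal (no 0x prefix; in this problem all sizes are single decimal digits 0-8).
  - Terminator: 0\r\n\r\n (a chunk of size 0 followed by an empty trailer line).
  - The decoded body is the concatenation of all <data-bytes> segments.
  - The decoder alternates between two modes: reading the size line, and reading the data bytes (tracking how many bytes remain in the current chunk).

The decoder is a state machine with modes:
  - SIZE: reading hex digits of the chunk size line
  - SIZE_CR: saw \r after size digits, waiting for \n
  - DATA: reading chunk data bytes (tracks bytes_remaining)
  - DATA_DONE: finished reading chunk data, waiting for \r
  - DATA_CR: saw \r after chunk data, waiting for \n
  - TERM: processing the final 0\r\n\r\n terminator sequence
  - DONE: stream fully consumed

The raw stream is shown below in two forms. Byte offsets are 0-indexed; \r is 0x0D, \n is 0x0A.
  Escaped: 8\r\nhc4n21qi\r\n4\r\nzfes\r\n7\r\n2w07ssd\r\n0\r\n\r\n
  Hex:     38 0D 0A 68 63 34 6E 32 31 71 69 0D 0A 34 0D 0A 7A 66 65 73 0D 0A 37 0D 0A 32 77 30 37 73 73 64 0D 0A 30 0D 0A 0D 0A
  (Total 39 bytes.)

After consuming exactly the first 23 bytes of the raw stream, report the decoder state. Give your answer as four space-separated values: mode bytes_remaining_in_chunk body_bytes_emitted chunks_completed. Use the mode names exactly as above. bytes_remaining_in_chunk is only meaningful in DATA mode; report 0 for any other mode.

Answer: SIZE 0 12 2

Derivation:
Byte 0 = '8': mode=SIZE remaining=0 emitted=0 chunks_done=0
Byte 1 = 0x0D: mode=SIZE_CR remaining=0 emitted=0 chunks_done=0
Byte 2 = 0x0A: mode=DATA remaining=8 emitted=0 chunks_done=0
Byte 3 = 'h': mode=DATA remaining=7 emitted=1 chunks_done=0
Byte 4 = 'c': mode=DATA remaining=6 emitted=2 chunks_done=0
Byte 5 = '4': mode=DATA remaining=5 emitted=3 chunks_done=0
Byte 6 = 'n': mode=DATA remaining=4 emitted=4 chunks_done=0
Byte 7 = '2': mode=DATA remaining=3 emitted=5 chunks_done=0
Byte 8 = '1': mode=DATA remaining=2 emitted=6 chunks_done=0
Byte 9 = 'q': mode=DATA remaining=1 emitted=7 chunks_done=0
Byte 10 = 'i': mode=DATA_DONE remaining=0 emitted=8 chunks_done=0
Byte 11 = 0x0D: mode=DATA_CR remaining=0 emitted=8 chunks_done=0
Byte 12 = 0x0A: mode=SIZE remaining=0 emitted=8 chunks_done=1
Byte 13 = '4': mode=SIZE remaining=0 emitted=8 chunks_done=1
Byte 14 = 0x0D: mode=SIZE_CR remaining=0 emitted=8 chunks_done=1
Byte 15 = 0x0A: mode=DATA remaining=4 emitted=8 chunks_done=1
Byte 16 = 'z': mode=DATA remaining=3 emitted=9 chunks_done=1
Byte 17 = 'f': mode=DATA remaining=2 emitted=10 chunks_done=1
Byte 18 = 'e': mode=DATA remaining=1 emitted=11 chunks_done=1
Byte 19 = 's': mode=DATA_DONE remaining=0 emitted=12 chunks_done=1
Byte 20 = 0x0D: mode=DATA_CR remaining=0 emitted=12 chunks_done=1
Byte 21 = 0x0A: mode=SIZE remaining=0 emitted=12 chunks_done=2
Byte 22 = '7': mode=SIZE remaining=0 emitted=12 chunks_done=2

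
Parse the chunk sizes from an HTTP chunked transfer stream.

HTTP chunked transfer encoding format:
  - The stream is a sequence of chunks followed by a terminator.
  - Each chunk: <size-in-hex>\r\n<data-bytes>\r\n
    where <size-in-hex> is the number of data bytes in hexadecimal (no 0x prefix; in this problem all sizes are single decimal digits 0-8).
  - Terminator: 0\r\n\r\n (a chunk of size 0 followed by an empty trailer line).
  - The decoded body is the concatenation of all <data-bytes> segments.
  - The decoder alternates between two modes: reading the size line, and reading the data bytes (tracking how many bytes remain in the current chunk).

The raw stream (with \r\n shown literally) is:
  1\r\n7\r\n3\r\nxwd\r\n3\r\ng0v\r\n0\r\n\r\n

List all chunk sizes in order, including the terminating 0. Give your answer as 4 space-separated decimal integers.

Answer: 1 3 3 0

Derivation:
Chunk 1: stream[0..1]='1' size=0x1=1, data at stream[3..4]='7' -> body[0..1], body so far='7'
Chunk 2: stream[6..7]='3' size=0x3=3, data at stream[9..12]='xwd' -> body[1..4], body so far='7xwd'
Chunk 3: stream[14..15]='3' size=0x3=3, data at stream[17..20]='g0v' -> body[4..7], body so far='7xwdg0v'
Chunk 4: stream[22..23]='0' size=0 (terminator). Final body='7xwdg0v' (7 bytes)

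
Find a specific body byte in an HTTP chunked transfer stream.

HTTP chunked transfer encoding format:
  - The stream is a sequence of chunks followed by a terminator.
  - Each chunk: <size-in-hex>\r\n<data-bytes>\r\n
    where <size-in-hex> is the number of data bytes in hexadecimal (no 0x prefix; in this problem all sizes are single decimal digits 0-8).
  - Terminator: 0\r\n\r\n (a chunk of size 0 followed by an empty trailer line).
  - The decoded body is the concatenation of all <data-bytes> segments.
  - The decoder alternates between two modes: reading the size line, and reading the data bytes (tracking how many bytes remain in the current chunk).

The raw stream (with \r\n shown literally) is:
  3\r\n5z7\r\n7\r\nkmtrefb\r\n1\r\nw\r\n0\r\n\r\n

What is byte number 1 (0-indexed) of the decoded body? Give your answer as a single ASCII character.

Chunk 1: stream[0..1]='3' size=0x3=3, data at stream[3..6]='5z7' -> body[0..3], body so far='5z7'
Chunk 2: stream[8..9]='7' size=0x7=7, data at stream[11..18]='kmtrefb' -> body[3..10], body so far='5z7kmtrefb'
Chunk 3: stream[20..21]='1' size=0x1=1, data at stream[23..24]='w' -> body[10..11], body so far='5z7kmtrefbw'
Chunk 4: stream[26..27]='0' size=0 (terminator). Final body='5z7kmtrefbw' (11 bytes)
Body byte 1 = 'z'

Answer: z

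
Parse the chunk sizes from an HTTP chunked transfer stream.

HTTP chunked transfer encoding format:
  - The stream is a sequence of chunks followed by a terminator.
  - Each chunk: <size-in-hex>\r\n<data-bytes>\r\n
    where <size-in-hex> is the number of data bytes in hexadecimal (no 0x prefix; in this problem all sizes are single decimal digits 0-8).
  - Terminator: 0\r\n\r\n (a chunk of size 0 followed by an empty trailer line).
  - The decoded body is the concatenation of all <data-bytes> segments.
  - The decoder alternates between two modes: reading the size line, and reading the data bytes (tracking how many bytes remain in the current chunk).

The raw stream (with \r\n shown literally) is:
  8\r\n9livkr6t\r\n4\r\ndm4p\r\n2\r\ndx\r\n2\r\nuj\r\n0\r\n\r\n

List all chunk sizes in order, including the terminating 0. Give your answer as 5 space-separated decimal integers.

Chunk 1: stream[0..1]='8' size=0x8=8, data at stream[3..11]='9livkr6t' -> body[0..8], body so far='9livkr6t'
Chunk 2: stream[13..14]='4' size=0x4=4, data at stream[16..20]='dm4p' -> body[8..12], body so far='9livkr6tdm4p'
Chunk 3: stream[22..23]='2' size=0x2=2, data at stream[25..27]='dx' -> body[12..14], body so far='9livkr6tdm4pdx'
Chunk 4: stream[29..30]='2' size=0x2=2, data at stream[32..34]='uj' -> body[14..16], body so far='9livkr6tdm4pdxuj'
Chunk 5: stream[36..37]='0' size=0 (terminator). Final body='9livkr6tdm4pdxuj' (16 bytes)

Answer: 8 4 2 2 0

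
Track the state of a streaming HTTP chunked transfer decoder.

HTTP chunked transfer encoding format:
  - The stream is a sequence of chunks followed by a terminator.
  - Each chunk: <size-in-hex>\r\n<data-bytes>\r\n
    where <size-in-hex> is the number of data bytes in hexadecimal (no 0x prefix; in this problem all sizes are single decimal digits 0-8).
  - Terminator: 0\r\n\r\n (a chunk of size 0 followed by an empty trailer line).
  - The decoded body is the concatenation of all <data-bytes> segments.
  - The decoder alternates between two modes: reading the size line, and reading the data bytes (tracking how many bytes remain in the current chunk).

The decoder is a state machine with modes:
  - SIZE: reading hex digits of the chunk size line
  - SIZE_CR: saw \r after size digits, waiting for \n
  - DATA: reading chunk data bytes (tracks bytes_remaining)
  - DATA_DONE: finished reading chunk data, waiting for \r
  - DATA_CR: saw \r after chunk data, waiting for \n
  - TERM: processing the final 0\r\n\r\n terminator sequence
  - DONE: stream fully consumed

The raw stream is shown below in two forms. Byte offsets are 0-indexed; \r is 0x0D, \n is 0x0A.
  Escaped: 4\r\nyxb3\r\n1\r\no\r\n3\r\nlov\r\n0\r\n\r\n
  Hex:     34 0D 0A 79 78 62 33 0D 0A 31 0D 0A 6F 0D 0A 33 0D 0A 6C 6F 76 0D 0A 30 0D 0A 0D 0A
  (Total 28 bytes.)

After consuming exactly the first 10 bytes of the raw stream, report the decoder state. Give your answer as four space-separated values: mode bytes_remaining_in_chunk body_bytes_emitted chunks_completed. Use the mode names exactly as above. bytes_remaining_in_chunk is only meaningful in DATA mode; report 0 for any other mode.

Byte 0 = '4': mode=SIZE remaining=0 emitted=0 chunks_done=0
Byte 1 = 0x0D: mode=SIZE_CR remaining=0 emitted=0 chunks_done=0
Byte 2 = 0x0A: mode=DATA remaining=4 emitted=0 chunks_done=0
Byte 3 = 'y': mode=DATA remaining=3 emitted=1 chunks_done=0
Byte 4 = 'x': mode=DATA remaining=2 emitted=2 chunks_done=0
Byte 5 = 'b': mode=DATA remaining=1 emitted=3 chunks_done=0
Byte 6 = '3': mode=DATA_DONE remaining=0 emitted=4 chunks_done=0
Byte 7 = 0x0D: mode=DATA_CR remaining=0 emitted=4 chunks_done=0
Byte 8 = 0x0A: mode=SIZE remaining=0 emitted=4 chunks_done=1
Byte 9 = '1': mode=SIZE remaining=0 emitted=4 chunks_done=1

Answer: SIZE 0 4 1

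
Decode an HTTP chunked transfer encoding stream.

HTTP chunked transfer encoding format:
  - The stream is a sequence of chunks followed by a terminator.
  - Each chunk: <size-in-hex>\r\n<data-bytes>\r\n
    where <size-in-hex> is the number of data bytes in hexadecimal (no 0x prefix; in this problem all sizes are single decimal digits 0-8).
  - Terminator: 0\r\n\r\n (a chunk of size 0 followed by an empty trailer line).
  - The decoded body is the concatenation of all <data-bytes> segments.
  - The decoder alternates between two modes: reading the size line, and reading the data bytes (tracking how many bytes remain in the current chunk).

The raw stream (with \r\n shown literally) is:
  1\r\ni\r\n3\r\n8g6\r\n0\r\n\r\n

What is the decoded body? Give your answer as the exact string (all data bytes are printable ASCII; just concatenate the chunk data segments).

Answer: i8g6

Derivation:
Chunk 1: stream[0..1]='1' size=0x1=1, data at stream[3..4]='i' -> body[0..1], body so far='i'
Chunk 2: stream[6..7]='3' size=0x3=3, data at stream[9..12]='8g6' -> body[1..4], body so far='i8g6'
Chunk 3: stream[14..15]='0' size=0 (terminator). Final body='i8g6' (4 bytes)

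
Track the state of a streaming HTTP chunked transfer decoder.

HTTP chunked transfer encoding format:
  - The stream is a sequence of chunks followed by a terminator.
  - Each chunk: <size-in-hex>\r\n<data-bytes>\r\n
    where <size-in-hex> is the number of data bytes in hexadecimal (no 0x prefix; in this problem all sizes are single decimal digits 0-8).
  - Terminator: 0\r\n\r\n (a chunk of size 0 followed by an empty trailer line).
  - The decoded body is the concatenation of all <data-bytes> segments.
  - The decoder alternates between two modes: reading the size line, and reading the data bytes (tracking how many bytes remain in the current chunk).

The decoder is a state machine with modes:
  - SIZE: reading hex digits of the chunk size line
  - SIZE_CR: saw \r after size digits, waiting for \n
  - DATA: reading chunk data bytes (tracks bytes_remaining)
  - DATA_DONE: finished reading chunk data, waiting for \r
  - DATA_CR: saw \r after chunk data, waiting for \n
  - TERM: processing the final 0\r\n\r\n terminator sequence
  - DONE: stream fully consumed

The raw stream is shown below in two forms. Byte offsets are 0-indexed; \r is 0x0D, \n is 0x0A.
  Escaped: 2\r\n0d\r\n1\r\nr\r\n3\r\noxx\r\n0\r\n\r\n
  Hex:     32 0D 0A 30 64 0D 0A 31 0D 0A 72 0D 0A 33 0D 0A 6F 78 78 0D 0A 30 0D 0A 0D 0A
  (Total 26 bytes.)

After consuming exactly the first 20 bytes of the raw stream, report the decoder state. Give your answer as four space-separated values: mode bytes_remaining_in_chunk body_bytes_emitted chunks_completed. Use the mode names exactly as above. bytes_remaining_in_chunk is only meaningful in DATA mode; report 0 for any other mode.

Answer: DATA_CR 0 6 2

Derivation:
Byte 0 = '2': mode=SIZE remaining=0 emitted=0 chunks_done=0
Byte 1 = 0x0D: mode=SIZE_CR remaining=0 emitted=0 chunks_done=0
Byte 2 = 0x0A: mode=DATA remaining=2 emitted=0 chunks_done=0
Byte 3 = '0': mode=DATA remaining=1 emitted=1 chunks_done=0
Byte 4 = 'd': mode=DATA_DONE remaining=0 emitted=2 chunks_done=0
Byte 5 = 0x0D: mode=DATA_CR remaining=0 emitted=2 chunks_done=0
Byte 6 = 0x0A: mode=SIZE remaining=0 emitted=2 chunks_done=1
Byte 7 = '1': mode=SIZE remaining=0 emitted=2 chunks_done=1
Byte 8 = 0x0D: mode=SIZE_CR remaining=0 emitted=2 chunks_done=1
Byte 9 = 0x0A: mode=DATA remaining=1 emitted=2 chunks_done=1
Byte 10 = 'r': mode=DATA_DONE remaining=0 emitted=3 chunks_done=1
Byte 11 = 0x0D: mode=DATA_CR remaining=0 emitted=3 chunks_done=1
Byte 12 = 0x0A: mode=SIZE remaining=0 emitted=3 chunks_done=2
Byte 13 = '3': mode=SIZE remaining=0 emitted=3 chunks_done=2
Byte 14 = 0x0D: mode=SIZE_CR remaining=0 emitted=3 chunks_done=2
Byte 15 = 0x0A: mode=DATA remaining=3 emitted=3 chunks_done=2
Byte 16 = 'o': mode=DATA remaining=2 emitted=4 chunks_done=2
Byte 17 = 'x': mode=DATA remaining=1 emitted=5 chunks_done=2
Byte 18 = 'x': mode=DATA_DONE remaining=0 emitted=6 chunks_done=2
Byte 19 = 0x0D: mode=DATA_CR remaining=0 emitted=6 chunks_done=2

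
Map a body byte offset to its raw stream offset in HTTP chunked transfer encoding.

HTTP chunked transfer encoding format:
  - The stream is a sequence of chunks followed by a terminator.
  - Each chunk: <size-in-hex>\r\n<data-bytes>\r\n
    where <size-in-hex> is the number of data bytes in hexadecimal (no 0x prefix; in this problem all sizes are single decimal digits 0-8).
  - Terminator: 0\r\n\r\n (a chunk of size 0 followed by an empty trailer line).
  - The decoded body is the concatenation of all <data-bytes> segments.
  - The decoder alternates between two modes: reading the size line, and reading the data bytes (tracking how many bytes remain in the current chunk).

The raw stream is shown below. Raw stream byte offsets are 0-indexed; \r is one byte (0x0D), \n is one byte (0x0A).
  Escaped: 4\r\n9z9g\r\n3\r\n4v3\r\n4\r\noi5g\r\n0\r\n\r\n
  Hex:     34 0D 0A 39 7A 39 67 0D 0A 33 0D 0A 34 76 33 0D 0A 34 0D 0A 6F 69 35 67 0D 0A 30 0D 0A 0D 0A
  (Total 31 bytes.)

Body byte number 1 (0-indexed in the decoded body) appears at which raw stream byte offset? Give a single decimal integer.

Answer: 4

Derivation:
Chunk 1: stream[0..1]='4' size=0x4=4, data at stream[3..7]='9z9g' -> body[0..4], body so far='9z9g'
Chunk 2: stream[9..10]='3' size=0x3=3, data at stream[12..15]='4v3' -> body[4..7], body so far='9z9g4v3'
Chunk 3: stream[17..18]='4' size=0x4=4, data at stream[20..24]='oi5g' -> body[7..11], body so far='9z9g4v3oi5g'
Chunk 4: stream[26..27]='0' size=0 (terminator). Final body='9z9g4v3oi5g' (11 bytes)
Body byte 1 at stream offset 4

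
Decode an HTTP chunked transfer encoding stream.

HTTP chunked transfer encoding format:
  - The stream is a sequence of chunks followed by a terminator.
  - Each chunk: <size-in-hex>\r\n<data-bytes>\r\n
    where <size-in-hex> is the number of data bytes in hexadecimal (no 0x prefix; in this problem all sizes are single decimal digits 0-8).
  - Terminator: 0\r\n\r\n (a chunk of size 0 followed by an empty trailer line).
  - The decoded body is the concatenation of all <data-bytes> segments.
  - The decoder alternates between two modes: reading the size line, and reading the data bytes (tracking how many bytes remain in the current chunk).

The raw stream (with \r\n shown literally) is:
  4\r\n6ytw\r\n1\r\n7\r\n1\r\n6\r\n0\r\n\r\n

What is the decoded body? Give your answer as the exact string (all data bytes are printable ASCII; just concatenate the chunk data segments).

Answer: 6ytw76

Derivation:
Chunk 1: stream[0..1]='4' size=0x4=4, data at stream[3..7]='6ytw' -> body[0..4], body so far='6ytw'
Chunk 2: stream[9..10]='1' size=0x1=1, data at stream[12..13]='7' -> body[4..5], body so far='6ytw7'
Chunk 3: stream[15..16]='1' size=0x1=1, data at stream[18..19]='6' -> body[5..6], body so far='6ytw76'
Chunk 4: stream[21..22]='0' size=0 (terminator). Final body='6ytw76' (6 bytes)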